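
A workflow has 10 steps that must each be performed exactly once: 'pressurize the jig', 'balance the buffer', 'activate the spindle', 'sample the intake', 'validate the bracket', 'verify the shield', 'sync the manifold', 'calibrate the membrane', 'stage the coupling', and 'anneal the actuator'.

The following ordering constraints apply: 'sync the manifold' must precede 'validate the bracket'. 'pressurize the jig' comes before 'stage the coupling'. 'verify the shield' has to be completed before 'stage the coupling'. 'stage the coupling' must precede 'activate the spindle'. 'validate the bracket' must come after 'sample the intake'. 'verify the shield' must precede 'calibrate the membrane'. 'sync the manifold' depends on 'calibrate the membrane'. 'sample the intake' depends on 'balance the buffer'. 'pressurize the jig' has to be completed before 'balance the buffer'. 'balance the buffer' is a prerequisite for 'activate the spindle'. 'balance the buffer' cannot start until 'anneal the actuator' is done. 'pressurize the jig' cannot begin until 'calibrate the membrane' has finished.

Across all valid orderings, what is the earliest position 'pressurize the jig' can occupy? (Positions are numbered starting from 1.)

3

Every step that must precede 'pressurize the jig' has to come before it. Tracing all chains that end at 'pressurize the jig', those steps are: 'verify the shield', 'calibrate the membrane' — 2 in total.
So at minimum 2 steps come before 'pressurize the jig', putting 'pressurize the jig' no earlier than position 3. That position is achievable by scheduling exactly those predecessors first.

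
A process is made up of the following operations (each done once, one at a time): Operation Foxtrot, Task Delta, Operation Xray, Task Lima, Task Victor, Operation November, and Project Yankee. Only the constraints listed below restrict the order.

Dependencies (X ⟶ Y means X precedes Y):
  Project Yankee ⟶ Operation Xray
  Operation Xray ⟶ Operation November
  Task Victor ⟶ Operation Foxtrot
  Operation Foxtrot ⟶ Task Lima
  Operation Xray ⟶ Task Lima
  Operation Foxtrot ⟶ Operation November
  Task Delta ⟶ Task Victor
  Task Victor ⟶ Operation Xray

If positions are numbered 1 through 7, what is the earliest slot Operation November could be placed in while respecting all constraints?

6

Every operation that must precede Operation November has to come before it. Tracing all chains that end at Operation November, those operations are: Operation Foxtrot, Task Delta, Operation Xray, Task Victor, Project Yankee — 5 in total.
With 5 mandatory predecessors, the earliest Operation November can sit is position 5+1 = 6, and placing just those 5 first achieves it.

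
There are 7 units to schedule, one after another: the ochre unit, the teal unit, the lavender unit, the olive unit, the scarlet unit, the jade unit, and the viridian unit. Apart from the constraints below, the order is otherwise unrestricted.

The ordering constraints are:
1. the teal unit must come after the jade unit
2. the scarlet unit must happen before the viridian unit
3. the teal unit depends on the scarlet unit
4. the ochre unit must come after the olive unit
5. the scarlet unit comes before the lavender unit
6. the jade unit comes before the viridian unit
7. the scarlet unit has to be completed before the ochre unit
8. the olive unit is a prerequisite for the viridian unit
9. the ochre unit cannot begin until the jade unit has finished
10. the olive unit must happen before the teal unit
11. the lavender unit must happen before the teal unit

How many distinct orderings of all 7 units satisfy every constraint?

The units with no prerequisites are the olive unit, the scarlet unit, the jade unit; any of them can be placed first.
Counting all ways to extend the partial order to a total order gives 108.

108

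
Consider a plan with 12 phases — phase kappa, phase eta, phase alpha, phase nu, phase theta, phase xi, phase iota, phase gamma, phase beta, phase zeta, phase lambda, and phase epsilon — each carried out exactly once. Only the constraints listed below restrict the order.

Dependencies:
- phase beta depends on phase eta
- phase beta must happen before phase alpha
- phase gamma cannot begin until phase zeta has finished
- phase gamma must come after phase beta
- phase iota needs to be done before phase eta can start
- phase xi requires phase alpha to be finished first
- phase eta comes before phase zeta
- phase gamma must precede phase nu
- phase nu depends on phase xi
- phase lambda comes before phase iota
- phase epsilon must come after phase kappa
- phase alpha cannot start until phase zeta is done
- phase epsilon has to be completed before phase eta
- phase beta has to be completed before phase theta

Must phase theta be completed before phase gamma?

Phase theta and phase gamma are not related by any chain of constraints.
There exist valid orderings with phase gamma before phase theta, so phase theta is not required to come first.

No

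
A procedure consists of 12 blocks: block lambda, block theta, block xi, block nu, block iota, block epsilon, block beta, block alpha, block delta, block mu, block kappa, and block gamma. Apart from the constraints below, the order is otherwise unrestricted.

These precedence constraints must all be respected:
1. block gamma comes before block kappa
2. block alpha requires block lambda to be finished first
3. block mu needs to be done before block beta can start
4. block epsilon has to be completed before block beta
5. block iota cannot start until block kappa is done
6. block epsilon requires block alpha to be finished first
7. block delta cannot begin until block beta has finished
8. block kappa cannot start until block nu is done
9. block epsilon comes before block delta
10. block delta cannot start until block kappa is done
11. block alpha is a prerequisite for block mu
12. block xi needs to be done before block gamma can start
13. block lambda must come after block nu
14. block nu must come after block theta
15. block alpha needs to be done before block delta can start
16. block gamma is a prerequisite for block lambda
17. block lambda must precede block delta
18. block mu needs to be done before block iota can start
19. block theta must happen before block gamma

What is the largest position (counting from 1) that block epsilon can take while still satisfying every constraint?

10

The blocks that are forced after block epsilon, directly or by a chain of constraints, are block beta, block delta. That's 2 blocks.
So at least 2 blocks follow block epsilon, putting block epsilon no later than position 10. That position is achievable by scheduling everything else first.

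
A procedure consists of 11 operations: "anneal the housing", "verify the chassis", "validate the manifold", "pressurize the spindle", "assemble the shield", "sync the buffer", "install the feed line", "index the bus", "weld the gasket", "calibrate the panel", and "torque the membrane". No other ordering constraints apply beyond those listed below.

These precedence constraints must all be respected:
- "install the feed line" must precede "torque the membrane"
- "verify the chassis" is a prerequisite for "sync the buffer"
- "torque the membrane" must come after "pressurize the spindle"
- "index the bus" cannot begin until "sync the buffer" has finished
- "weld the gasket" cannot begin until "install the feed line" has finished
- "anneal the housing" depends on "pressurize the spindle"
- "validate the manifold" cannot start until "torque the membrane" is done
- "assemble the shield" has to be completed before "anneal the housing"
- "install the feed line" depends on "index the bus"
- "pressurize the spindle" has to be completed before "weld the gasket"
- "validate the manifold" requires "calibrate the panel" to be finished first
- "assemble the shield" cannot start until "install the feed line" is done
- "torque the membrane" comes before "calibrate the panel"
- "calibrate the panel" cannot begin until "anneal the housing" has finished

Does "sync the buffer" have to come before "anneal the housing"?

There is a constraint chain "sync the buffer" → "index the bus" → "install the feed line" → "assemble the shield" → "anneal the housing".
Hence "sync the buffer" necessarily comes before "anneal the housing".

Yes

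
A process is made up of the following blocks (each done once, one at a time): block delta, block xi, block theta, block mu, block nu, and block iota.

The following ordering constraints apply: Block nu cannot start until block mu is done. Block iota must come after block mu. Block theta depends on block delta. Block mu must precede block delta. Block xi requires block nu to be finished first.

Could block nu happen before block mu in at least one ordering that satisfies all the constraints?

There is a dependency chain block mu → block nu, so block nu always comes after block mu.
So no valid ordering can have block nu before block mu.

No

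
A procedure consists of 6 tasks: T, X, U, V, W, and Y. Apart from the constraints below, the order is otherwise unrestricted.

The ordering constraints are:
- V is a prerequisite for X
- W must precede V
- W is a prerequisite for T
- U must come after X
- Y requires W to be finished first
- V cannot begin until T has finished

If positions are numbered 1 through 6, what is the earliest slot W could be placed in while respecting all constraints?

1

No constraint forces any other task before W, so it can be placed first.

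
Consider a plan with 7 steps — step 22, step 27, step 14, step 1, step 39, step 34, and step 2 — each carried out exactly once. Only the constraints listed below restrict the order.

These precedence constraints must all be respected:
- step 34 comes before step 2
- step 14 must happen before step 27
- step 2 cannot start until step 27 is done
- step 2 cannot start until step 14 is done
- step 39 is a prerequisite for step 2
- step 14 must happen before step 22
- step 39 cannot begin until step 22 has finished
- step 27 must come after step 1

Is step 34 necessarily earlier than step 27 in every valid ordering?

No

Step 34 and step 27 are not related by any chain of constraints.
There exist valid orderings with step 27 before step 34, so step 34 is not required to come first.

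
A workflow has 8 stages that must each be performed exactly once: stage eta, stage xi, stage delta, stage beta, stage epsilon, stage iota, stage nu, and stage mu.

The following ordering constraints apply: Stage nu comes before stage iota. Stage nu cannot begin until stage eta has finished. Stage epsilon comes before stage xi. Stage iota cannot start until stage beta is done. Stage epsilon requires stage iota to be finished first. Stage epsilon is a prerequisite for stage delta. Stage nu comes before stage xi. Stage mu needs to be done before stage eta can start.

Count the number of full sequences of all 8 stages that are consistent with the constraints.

2 stages have no prerequisites (stage beta, stage mu), so any of them could come first.
Enumerating by repeatedly choosing an available stage (one whose prerequisites are all placed) gives 8 distinct complete orderings.

8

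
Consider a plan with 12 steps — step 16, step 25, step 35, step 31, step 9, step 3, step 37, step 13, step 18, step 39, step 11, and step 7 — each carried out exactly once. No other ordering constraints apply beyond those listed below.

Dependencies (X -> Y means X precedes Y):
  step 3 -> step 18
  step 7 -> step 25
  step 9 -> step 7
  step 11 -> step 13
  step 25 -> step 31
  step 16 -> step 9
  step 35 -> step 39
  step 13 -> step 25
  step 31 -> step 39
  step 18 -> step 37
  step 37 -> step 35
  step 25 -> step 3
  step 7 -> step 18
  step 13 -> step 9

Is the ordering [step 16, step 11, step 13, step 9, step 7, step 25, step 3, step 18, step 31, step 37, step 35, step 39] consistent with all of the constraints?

Checking each listed constraint against this order: for instance, step 7 is in position 5 and step 18 in position 8, so that constraint holds — and the remaining constraints check out the same way.

Yes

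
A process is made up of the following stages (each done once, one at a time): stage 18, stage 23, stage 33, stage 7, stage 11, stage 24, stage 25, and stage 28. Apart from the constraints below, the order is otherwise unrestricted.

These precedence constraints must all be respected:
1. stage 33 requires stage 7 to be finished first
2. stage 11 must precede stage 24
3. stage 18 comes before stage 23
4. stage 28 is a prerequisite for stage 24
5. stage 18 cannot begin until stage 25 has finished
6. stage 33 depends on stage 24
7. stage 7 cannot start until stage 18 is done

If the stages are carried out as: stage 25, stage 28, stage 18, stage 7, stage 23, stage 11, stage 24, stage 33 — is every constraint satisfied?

Checking each listed constraint against this order: for instance, stage 28 is in position 2 and stage 24 in position 7, so that constraint holds — and the remaining constraints check out the same way.

Yes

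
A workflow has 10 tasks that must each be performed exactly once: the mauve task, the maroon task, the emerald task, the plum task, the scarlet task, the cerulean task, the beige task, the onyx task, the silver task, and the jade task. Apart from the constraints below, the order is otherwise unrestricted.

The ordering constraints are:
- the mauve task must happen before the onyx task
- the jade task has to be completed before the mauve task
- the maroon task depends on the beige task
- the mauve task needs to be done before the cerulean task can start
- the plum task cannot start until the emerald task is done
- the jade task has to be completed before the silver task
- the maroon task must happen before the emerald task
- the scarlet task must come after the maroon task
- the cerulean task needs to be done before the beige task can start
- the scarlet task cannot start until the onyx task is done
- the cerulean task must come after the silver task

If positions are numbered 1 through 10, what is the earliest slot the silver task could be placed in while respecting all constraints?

Working backwards through the constraints from the silver task, its only required predecessor is the jade task.
With 1 mandatory predecessor, the earliest the silver task can sit is position 1+1 = 2, and placing just that one first achieves it.

2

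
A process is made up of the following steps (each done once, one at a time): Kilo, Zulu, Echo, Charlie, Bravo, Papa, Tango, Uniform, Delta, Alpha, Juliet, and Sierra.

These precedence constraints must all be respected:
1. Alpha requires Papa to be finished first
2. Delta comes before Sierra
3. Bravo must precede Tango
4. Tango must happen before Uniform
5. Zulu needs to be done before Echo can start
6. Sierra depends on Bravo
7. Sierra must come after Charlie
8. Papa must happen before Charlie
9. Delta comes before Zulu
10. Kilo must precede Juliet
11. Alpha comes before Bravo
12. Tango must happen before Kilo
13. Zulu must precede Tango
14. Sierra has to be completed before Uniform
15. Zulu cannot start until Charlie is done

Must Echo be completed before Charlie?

No

There is a chain Charlie → Zulu → Echo, which puts Charlie before Echo.
So Echo does not have to come before Charlie — it cannot.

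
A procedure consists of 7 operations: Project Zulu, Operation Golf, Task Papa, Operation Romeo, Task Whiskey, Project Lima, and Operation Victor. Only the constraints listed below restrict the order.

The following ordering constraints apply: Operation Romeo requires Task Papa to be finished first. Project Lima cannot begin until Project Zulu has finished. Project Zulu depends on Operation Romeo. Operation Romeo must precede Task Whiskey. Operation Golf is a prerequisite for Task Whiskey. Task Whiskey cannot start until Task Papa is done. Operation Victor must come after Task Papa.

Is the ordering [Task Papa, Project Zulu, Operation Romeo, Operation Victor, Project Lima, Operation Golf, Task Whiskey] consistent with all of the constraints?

No

Here Operation Romeo comes after Project Zulu.
But one of the constraints requires Operation Romeo before Project Zulu, so this ordering violates it.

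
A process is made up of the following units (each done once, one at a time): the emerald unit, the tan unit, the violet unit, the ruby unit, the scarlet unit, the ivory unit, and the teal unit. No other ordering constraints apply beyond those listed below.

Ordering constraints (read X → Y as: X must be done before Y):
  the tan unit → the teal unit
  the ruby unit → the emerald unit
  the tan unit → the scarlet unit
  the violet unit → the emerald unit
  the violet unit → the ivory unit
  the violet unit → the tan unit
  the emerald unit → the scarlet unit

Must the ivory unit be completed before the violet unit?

No

There is a chain the violet unit → the ivory unit, which puts the violet unit before the ivory unit.
So the ivory unit does not have to come before the violet unit — it cannot.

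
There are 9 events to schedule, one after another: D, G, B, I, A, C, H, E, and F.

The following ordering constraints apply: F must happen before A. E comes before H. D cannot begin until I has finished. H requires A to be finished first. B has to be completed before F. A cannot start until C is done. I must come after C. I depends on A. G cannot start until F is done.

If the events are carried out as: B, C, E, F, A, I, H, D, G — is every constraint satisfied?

Going through the constraints one by one, each required predecessor appears earlier in the sequence than its dependent — e.g. F (position 4) is before G (position 9), as required.

Yes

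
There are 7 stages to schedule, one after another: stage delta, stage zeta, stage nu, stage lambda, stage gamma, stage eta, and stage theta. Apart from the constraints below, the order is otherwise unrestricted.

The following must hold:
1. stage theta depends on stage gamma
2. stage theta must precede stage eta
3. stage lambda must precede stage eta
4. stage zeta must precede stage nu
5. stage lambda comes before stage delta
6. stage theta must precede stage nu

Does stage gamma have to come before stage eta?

Tracing the constraints gives a chain: stage gamma → stage theta → stage eta.
Hence stage gamma necessarily comes before stage eta.

Yes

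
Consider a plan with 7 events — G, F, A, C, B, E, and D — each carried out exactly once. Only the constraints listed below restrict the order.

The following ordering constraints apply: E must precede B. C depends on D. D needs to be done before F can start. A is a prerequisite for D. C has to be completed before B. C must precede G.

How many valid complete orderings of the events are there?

The events with no prerequisites are A, E; any of them can be placed first.
Systematically extending each partial ordering one event at a time and counting, there are 41 complete orderings.

41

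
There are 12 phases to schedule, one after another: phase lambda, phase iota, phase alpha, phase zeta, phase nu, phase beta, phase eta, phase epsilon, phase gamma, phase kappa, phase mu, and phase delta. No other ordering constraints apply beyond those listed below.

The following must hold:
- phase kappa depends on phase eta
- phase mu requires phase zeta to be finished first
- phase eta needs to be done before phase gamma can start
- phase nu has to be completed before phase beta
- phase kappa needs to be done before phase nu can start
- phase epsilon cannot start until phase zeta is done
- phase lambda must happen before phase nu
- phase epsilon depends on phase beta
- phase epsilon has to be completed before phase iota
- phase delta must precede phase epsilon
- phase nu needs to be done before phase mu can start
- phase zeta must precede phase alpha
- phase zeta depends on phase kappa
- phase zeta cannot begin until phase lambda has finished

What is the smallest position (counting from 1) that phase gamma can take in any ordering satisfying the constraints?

Working backwards through the constraints from phase gamma, its only required predecessor is phase eta.
With 1 mandatory predecessor, the earliest phase gamma can sit is position 1+1 = 2, and placing just that one first achieves it.

2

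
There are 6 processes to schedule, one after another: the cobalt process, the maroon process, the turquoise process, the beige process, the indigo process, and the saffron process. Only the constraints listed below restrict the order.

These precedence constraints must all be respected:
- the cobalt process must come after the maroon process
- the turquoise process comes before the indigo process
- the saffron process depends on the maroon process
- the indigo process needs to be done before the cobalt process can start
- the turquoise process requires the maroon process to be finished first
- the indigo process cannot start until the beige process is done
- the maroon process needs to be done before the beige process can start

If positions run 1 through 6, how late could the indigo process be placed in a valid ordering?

5

Following the constraints forward from the indigo process, its only required successor is the cobalt process.
So at least 1 process follows the indigo process, putting the indigo process no later than position 5. That position is achievable by scheduling everything else first.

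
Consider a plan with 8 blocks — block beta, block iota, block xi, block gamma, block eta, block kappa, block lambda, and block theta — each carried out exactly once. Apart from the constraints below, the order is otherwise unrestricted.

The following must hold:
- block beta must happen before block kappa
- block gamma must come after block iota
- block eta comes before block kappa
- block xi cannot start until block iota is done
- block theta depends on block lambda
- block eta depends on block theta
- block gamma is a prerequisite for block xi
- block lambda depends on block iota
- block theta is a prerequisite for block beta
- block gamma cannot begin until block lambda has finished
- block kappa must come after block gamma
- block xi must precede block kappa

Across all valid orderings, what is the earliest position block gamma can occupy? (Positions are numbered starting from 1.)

Working backwards through the constraints from block gamma, its full set of required predecessors is block iota, block lambda — 2 of them.
So at minimum 2 blocks come before block gamma, putting block gamma no earlier than position 3. That position is achievable by scheduling exactly those predecessors first.

3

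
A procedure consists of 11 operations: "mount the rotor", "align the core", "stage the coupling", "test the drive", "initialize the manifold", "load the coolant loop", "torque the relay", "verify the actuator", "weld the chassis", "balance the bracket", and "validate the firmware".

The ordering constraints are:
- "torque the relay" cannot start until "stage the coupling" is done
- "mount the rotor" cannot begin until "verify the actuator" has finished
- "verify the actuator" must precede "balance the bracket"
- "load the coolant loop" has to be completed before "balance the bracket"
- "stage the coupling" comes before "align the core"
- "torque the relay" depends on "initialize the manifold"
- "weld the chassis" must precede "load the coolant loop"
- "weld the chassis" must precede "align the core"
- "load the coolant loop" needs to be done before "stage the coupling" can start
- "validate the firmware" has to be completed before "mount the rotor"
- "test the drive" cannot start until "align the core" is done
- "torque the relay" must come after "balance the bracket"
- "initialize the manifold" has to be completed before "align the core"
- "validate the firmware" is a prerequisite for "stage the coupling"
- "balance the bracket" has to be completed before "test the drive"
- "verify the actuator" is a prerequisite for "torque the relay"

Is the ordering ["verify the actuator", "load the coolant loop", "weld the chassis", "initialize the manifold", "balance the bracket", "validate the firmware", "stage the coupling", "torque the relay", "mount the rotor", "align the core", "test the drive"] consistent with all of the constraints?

The sequence places "load the coolant loop" ahead of "weld the chassis".
That contradicts the constraint that "weld the chassis" must precede "load the coolant loop".

No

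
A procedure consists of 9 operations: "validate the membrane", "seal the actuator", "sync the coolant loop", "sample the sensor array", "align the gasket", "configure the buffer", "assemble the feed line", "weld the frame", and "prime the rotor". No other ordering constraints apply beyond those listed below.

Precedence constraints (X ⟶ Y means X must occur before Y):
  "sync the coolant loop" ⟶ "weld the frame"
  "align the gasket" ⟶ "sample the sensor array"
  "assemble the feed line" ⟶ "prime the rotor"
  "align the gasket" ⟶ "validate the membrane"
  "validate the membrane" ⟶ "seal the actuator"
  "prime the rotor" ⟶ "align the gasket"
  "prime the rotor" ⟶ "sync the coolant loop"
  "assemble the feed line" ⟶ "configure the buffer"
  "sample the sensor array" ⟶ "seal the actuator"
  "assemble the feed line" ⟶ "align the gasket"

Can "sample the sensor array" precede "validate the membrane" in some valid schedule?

No chain of constraints runs from "validate the membrane" to "sample the sensor array", so "validate the membrane" is not required to come first.
So a valid ordering placing "sample the sensor array" earlier than "validate the membrane" exists.

Yes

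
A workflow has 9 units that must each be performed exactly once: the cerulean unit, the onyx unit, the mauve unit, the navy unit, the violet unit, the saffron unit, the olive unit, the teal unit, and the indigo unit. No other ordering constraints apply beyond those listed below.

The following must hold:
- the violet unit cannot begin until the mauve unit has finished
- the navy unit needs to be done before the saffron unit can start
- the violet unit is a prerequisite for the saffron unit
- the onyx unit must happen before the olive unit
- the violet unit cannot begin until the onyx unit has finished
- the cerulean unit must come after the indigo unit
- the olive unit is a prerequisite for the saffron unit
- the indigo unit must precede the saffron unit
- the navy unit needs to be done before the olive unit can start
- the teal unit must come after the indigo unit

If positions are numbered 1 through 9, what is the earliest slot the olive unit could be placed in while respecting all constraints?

3

The units that are forced before the olive unit, directly or transitively, are the onyx unit, the navy unit. That's 2 units.
With 2 mandatory predecessors, the earliest the olive unit can sit is position 2+1 = 3, and placing just those 2 first achieves it.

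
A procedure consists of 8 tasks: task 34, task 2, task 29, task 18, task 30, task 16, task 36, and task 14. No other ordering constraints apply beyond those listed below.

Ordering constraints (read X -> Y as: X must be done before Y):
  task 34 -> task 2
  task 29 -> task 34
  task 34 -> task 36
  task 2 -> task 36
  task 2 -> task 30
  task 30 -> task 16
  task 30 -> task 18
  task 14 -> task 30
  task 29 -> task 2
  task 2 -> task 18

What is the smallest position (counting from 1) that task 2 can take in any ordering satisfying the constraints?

3

Every task that must precede task 2 has to come before it. Tracing all chains that end at task 2, those tasks are: task 34, task 29 — 2 in total.
With 2 mandatory predecessors, the earliest task 2 can sit is position 2+1 = 3, and placing just those 2 first achieves it.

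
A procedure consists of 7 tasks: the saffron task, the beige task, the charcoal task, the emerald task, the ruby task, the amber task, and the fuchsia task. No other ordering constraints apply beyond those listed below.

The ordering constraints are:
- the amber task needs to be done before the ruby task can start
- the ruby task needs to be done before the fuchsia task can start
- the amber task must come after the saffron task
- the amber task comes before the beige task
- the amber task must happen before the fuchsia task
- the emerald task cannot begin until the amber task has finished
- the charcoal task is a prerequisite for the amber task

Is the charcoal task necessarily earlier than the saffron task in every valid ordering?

The charcoal task and the saffron task are not related by any chain of constraints.
A valid ordering placing the saffron task before the charcoal task exists, so the answer is no.

No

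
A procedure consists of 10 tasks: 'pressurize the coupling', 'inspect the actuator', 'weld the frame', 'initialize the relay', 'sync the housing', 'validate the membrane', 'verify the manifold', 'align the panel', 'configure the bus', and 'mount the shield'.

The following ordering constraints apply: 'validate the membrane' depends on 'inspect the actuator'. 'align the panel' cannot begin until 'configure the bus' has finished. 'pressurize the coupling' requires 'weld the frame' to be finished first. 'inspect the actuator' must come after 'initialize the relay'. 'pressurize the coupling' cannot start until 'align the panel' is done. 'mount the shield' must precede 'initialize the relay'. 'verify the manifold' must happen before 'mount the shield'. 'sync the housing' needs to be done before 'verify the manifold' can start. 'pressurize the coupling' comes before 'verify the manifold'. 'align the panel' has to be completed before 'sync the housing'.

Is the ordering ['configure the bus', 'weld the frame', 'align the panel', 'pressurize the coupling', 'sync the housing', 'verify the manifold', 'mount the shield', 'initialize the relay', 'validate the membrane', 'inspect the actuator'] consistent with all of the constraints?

In the proposed order, 'validate the membrane' appears before 'inspect the actuator'.
Since 'inspect the actuator' is required before 'validate the membrane', the ordering is invalid.

No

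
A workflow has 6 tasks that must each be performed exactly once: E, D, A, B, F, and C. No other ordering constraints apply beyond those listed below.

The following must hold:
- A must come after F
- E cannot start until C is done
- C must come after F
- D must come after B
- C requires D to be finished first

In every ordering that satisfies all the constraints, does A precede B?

No

Nothing in the constraints links A and B; they are unordered relative to each other.
There exist valid orderings with B before A, so A is not required to come first.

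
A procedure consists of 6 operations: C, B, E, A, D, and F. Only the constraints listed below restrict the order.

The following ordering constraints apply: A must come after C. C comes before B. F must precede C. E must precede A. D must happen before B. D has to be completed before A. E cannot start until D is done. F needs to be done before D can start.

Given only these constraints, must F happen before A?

Chaining the stated constraints: F → C → A.
Hence F necessarily comes before A.

Yes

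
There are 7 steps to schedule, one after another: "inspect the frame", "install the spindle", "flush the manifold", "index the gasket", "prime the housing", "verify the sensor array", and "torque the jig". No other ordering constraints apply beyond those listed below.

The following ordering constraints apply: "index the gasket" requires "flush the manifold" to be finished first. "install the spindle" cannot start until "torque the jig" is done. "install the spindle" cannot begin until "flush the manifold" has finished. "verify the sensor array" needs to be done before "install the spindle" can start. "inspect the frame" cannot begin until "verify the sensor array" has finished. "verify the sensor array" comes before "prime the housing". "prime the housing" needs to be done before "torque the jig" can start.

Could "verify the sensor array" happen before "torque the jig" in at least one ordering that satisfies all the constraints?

Every valid ordering already has "verify the sensor array" before "torque the jig" (the constraints require it), so in particular at least one does.

Yes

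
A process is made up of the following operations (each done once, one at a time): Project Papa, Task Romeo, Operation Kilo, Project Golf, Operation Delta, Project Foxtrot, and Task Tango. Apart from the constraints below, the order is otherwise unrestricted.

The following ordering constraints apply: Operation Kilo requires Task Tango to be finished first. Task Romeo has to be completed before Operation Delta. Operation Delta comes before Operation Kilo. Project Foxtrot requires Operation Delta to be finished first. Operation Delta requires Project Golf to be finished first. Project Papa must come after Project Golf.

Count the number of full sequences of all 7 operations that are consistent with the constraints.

93

3 operations have no prerequisites (Task Romeo, Project Golf, Task Tango), so any of them could come first.
Enumerating by repeatedly choosing an available operation (one whose prerequisites are all placed) gives 93 distinct complete orderings.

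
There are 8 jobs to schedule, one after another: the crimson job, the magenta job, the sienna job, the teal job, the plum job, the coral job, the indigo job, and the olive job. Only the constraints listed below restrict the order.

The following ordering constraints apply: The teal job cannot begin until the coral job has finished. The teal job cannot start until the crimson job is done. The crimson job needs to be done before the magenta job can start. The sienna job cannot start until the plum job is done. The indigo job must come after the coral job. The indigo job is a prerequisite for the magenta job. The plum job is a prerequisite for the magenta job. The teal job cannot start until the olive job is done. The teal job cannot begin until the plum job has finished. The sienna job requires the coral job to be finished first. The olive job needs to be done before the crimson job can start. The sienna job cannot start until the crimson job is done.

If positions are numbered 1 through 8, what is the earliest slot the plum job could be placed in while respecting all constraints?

Nothing is required before the plum job; it can be the very first job.

1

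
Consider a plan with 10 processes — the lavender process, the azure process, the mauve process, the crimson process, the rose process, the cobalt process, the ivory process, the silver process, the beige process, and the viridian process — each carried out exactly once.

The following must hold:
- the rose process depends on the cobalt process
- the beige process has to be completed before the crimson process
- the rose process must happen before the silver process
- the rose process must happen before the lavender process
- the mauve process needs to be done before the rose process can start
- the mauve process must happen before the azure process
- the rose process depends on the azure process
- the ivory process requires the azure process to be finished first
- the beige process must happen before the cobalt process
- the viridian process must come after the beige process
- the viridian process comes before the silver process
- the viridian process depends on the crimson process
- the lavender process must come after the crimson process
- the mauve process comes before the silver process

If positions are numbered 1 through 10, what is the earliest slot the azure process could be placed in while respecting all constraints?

The only process forced before the azure process (directly or transitively) is the mauve process.
So at minimum 1 process comes before the azure process, putting the azure process no earlier than position 2. That position is achievable by scheduling exactly that predecessor first.

2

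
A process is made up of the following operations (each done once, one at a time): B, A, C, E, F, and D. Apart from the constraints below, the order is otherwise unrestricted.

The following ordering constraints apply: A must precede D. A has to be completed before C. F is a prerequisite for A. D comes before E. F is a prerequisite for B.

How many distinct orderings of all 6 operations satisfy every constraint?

Only F has no prerequisites, so it must go first.
Systematically extending each partial ordering one operation at a time and counting, there are 15 complete orderings.

15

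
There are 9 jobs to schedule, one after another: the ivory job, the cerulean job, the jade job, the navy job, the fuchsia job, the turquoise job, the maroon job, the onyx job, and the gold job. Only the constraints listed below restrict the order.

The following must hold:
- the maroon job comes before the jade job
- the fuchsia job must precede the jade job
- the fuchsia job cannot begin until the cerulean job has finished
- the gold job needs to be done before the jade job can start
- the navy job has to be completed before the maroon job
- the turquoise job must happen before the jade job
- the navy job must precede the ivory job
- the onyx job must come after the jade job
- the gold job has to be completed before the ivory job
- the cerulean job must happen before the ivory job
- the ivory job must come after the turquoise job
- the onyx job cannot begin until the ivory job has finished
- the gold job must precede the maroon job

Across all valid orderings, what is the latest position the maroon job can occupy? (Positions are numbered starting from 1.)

7

Every job that must follow the maroon job has to come after it. Tracing all chains starting from the maroon job, those jobs are: the jade job, the onyx job — 2 in total.
With 2 mandatory successors out of 9 jobs total, the latest slot for the maroon job is 9−2 = 7, and it's reachable by doing all non-successors before the maroon job.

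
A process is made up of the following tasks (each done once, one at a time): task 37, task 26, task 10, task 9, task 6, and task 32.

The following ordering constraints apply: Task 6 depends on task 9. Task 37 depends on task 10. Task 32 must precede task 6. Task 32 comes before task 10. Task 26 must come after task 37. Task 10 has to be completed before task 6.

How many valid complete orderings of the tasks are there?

12

2 tasks have no prerequisites (task 9, task 32), so any of them could come first.
Systematically extending each partial ordering one task at a time and counting, there are 12 complete orderings.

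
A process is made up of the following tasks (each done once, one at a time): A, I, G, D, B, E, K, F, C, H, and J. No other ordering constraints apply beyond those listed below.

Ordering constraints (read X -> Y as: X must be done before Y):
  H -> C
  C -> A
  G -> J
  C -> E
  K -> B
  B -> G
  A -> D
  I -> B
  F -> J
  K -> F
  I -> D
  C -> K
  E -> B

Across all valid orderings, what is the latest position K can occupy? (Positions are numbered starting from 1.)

The tasks that are forced after K, directly or by a chain of constraints, are G, B, F, J. That's 4 tasks.
So at least 4 tasks follow K, putting K no later than position 7. That position is achievable by scheduling everything else first.

7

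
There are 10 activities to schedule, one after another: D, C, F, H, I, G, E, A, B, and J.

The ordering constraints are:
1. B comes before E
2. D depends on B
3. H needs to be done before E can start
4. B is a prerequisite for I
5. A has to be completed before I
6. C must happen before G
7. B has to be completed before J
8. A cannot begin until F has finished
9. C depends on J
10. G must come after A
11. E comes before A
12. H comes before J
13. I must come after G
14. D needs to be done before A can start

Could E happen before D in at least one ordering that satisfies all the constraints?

The constraints leave E and D unordered relative to each other; nothing requires D earlier.
That means at least one valid schedule has E before D.

Yes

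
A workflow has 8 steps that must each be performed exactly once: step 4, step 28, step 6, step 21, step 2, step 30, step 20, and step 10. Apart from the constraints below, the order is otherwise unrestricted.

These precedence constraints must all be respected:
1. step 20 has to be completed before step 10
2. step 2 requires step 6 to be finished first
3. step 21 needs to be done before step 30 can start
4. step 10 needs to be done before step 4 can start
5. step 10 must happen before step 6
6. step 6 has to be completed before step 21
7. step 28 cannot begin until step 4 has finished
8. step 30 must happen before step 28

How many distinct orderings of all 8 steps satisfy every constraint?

19

Only step 20 has no prerequisites, so it must go first.
Enumerating by repeatedly choosing an available step (one whose prerequisites are all placed) gives 19 distinct complete orderings.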